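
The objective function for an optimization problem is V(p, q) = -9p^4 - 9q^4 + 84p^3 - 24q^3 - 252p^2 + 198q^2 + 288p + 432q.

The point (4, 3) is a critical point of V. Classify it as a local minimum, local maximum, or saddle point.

local maximum

The mixed partial ∂²V/∂p∂q is 0, so the Hessian at any point is diag(V_pp, V_qq) = diag(36(-3p^2 + 14p - 14), 36(-3q^2 - 4q + 11)).
At (4, 3): H = diag(-216, -1008).
Both eigenvalues are negative, so H is negative definite: a local maximum.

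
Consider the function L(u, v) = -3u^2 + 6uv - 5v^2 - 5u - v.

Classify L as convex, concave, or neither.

concave

L is quadratic, so its Hessian is the constant matrix H = [[-6, 6], [6, -10]].
det(H) = 24, tr(H) = -16.
det(H) > 0 and tr(H) < 0, so H is negative definite everywhere: concave.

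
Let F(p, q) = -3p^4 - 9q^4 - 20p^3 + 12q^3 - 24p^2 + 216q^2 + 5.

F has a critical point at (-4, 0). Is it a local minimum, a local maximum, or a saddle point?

saddle point

The mixed partial ∂²F/∂p∂q is 0, so the Hessian at any point is diag(F_pp, F_qq) = diag(-12(3p^2 + 10p + 4), 36(-3q^2 + 2q + 12)).
At (-4, 0): H = diag(-144, 432).
The eigenvalues have opposite signs, so H is indefinite: a saddle point.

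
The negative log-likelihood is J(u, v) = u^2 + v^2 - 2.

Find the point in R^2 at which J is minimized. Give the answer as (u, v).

(0, 0)

J(u,v) separates as P(u) + Q(v) − 2, so its minimum is min P + min Q − 2.
P'(u) = 2u vanishes at u ∈ {0}; Q'(v) = 2v vanishes at v ∈ {0}.
Local minima of P (where P''>0): P(0)=0. Local minima of Q: Q(0)=0.
So the global minimum of J is P(0) + Q(0) − 2 = 0 + 0 − 2 = -2, attained at (0, 0).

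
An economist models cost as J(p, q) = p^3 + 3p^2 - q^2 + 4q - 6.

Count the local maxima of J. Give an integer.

J separates as a function of p plus a function of q, so ∇J=0 decouples.
∂J/∂p = 3p(p + 2) = 0 at p ∈ {-2, 0}; ∂J/∂q = -2(q - 2) = 0 at q ∈ {2}.
The Hessian is diagonal: diag(J_pp, J_qq). Second derivatives: J_pp(-2)=-6, J_pp(0)=6; J_qq(2)=-2.
Local maxima occur where both diagonal entries negative: (-2, 2). Count: 1.

1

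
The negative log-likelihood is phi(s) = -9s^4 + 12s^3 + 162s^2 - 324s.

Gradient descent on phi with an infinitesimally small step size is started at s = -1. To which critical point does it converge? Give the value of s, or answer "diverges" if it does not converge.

phi'(s) = -36(s - 3)(s - 1)(s + 3), so phi'(-1) = -576.
Gradient descent moves in the -phi' direction, i.e. s is increasing.
The nearest critical point in that direction is s = 1, where phi'' = 288 > 0 (a local minimum). The iterate converges there.

1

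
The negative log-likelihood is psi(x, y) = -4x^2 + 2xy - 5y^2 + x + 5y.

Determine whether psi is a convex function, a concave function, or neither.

psi is quadratic, so its Hessian is the constant matrix H = [[-8, 2], [2, -10]].
det(H) = 76, tr(H) = -18.
det(H) > 0 and tr(H) < 0, so H is negative definite everywhere: concave.

concave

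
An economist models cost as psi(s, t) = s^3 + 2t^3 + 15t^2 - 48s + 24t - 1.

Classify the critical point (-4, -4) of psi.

The mixed partial ∂²psi/∂s∂t is 0, so the Hessian at any point is diag(psi_ss, psi_tt) = diag(6s, 6(2t + 5)).
At (-4, -4): H = diag(-24, -18).
Both eigenvalues are negative, so H is negative definite: a local maximum.

local maximum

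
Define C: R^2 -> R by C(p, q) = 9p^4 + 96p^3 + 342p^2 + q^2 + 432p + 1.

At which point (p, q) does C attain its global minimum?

C(p,q) separates as A(p) + B(q) + 1, so its minimum is min A + min B + 1.
A'(p) = 36(p + 1)(p + 3)(p + 4) vanishes at p ∈ {-4, -3, -1}; B'(q) = 2q vanishes at q ∈ {0}.
Local minima of A (where A''>0): A(-4)=-96, A(-1)=-177. Local minima of B: B(0)=0.
So the global minimum of C is A(-1) + B(0) + 1 = -177 + 0 + 1 = -176, attained at (-1, 0).

(-1, 0)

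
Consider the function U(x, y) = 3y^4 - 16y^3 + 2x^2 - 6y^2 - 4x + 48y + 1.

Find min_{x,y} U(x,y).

U(x,y) separates as P(x) + Q(y) + 1, so its minimum is min P + min Q + 1.
P'(x) = 4x - 4 vanishes at x ∈ {1}; Q'(y) = 12(y - 4)(y - 1)(y + 1) vanishes at y ∈ {-1, 1, 4}.
Local minima of P (where P''>0): P(1)=-2. Local minima of Q: Q(-1)=-35, Q(4)=-160.
So the global minimum of U is P(1) + Q(4) + 1 = -2 − 160 + 1 = -161, attained at (1, 4).

-161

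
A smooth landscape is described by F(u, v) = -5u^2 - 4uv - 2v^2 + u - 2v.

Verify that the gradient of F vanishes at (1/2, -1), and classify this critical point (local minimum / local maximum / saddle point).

∇F = (-10u - 4v + 1, -4u - 4v - 2); substituting (1/2, -1) gives ∇F = (0, 0), so (1/2, -1) is indeed a critical point.
The Hessian of F is constant: H = [[-10, -4], [-4, -4]].
det(H) = (-10)·(-4) − (-4)² = 24.
det(H) > 0 and tr(H) = -14 < 0, so H is negative definite and the point is a local maximum.

local maximum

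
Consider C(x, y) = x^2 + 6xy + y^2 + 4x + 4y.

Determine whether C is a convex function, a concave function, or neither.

neither

C is quadratic, so its Hessian is the constant matrix H = [[2, 6], [6, 2]].
det(H) = -32, tr(H) = 4.
det(H) < 0, so H is indefinite: neither convex nor concave.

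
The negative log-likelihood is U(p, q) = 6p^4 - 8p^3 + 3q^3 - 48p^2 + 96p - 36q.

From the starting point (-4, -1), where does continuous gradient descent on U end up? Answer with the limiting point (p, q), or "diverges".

(-2, 2)

U is separable, so gradient descent decouples: p follows -∂U/∂p, q follows -∂U/∂q.
∂U/∂p = 24(p - 2)(p - 1)(p + 2); at p=-4 this is -1440, so p increases.
∂U/∂q = 9(q - 2)(q + 2); at q=-1 this is -27, so q increases.
p converges to its nearest critical value -2 (a local min of the p-part); q converges to 2. The iterate converges to (-2, 2).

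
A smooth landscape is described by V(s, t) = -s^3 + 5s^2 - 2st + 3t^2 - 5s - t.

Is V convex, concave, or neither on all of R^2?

neither

The term -s^3 is cubic, so the Hessian is not constant.
∂²V/∂s² = -6s + 10, which takes both signs as s varies (negative for sufficiently large s). A diagonal entry of the Hessian changing sign means the Hessian is neither positive- nor negative-semidefinite on all of R^2.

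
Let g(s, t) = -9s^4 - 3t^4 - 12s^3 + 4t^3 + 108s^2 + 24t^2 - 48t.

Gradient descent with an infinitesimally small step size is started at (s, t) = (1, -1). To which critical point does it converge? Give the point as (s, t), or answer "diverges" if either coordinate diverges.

g is separable, so gradient descent decouples: s follows -∂g/∂s, t follows -∂g/∂t.
∂g/∂s = -36s(s - 2)(s + 3); at s=1 this is 144, so s decreases.
∂g/∂t = -12(t - 2)(t - 1)(t + 2); at t=-1 this is -72, so t increases.
s converges to its nearest critical value 0 (a local min of the s-part); t converges to 1. The iterate converges to (0, 1).

(0, 1)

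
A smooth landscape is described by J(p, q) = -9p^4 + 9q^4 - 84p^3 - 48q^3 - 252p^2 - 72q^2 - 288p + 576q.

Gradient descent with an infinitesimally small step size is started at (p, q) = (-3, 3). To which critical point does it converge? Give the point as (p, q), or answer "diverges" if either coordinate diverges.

J is separable, so gradient descent decouples: p follows -∂J/∂p, q follows -∂J/∂q.
∂J/∂p = -36(p + 1)(p + 2)(p + 4); at p=-3 this is -72, so p increases.
∂J/∂q = 36(q - 4)(q - 2)(q + 2); at q=3 this is -180, so q increases.
p converges to its nearest critical value -2 (a local min of the p-part); q converges to 4. The iterate converges to (-2, 4).

(-2, 4)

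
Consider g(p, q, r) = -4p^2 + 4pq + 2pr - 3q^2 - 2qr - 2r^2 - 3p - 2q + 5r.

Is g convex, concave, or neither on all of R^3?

concave

g is quadratic, so its Hessian is the constant matrix H = [[-8, 4, 2], [4, -6, -2], [2, -2, -4]].
Leading principal minors: -8, 32, -104.
Signs alternate −, +, − ⇒ H ≺ 0 ⇒ concave.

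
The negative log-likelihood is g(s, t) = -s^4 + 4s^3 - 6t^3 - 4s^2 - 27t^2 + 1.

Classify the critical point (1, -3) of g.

The mixed partial ∂²g/∂s∂t is 0, so the Hessian at any point is diag(g_ss, g_tt) = diag(4(-3s^2 + 6s - 2), -18(2t + 3)).
At (1, -3): H = diag(4, 54).
Both eigenvalues are positive, so H is positive definite: a local minimum.

local minimum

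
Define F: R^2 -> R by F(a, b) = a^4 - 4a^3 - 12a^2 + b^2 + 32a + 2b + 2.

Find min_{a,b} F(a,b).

-63

F(a,b) separates as P(a) + Q(b) + 2, so its minimum is min P + min Q + 2.
P'(a) = 4(a - 4)(a - 1)(a + 2) vanishes at a ∈ {-2, 1, 4}; Q'(b) = 2b + 2 vanishes at b ∈ {-1}.
Local minima of P (where P''>0): P(-2)=-64, P(4)=-64. Local minima of Q: Q(-1)=-1.
So the global minimum of F is P(-2) + Q(-1) + 2 = -64 − 1 + 2 = -63, attained at (-2, -1).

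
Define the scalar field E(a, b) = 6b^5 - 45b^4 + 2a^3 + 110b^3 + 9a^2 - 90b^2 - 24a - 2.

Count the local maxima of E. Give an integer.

2

E separates as a function of a plus a function of b, so ∇E=0 decouples.
∂E/∂a = 6(a - 1)(a + 4) = 0 at a ∈ {-4, 1}; ∂E/∂b = 30b(b - 3)(b - 2)(b - 1) = 0 at b ∈ {0, 1, 2, 3}.
The Hessian is diagonal: diag(E_aa, E_bb). Second derivatives: E_aa(-4)=-30, E_aa(1)=30; E_bb(0)=-180, E_bb(1)=60, E_bb(2)=-60, E_bb(3)=180.
Local maxima occur where both diagonal entries negative: (-4, 0), (-4, 2). Count: 2.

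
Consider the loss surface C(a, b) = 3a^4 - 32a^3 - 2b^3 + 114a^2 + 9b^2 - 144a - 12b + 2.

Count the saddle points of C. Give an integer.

3

C separates as a function of a plus a function of b, so ∇C=0 decouples.
∂C/∂a = 12(a - 4)(a - 3)(a - 1) = 0 at a ∈ {1, 3, 4}; ∂C/∂b = -6(b - 2)(b - 1) = 0 at b ∈ {1, 2}.
The Hessian is diagonal: diag(C_aa, C_bb). Second derivatives: C_aa(1)=72, C_aa(3)=-24, C_aa(4)=36; C_bb(1)=6, C_bb(2)=-6.
Saddle points occur where the two diagonal entries have opposite signs: (1, 2), (3, 1), (4, 2). Count: 3.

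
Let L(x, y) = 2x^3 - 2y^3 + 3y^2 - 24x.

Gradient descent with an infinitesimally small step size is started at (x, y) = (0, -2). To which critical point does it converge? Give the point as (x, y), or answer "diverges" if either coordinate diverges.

L is separable, so gradient descent decouples: x follows -∂L/∂x, y follows -∂L/∂y.
∂L/∂x = 6(x - 2)(x + 2); at x=0 this is -24, so x increases.
∂L/∂y = -6y(y - 1); at y=-2 this is -36, so y increases.
x converges to its nearest critical value 2 (a local min of the x-part); y converges to 0. The iterate converges to (2, 0).

(2, 0)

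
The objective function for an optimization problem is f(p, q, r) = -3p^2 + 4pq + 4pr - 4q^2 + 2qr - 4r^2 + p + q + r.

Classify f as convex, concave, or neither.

f is quadratic, so its Hessian is the constant matrix H = [[-6, 4, 4], [4, -8, 2], [4, 2, -8]].
Leading principal minors: -6, 32, -40.
Signs alternate −, +, − ⇒ H ≺ 0 ⇒ concave.

concave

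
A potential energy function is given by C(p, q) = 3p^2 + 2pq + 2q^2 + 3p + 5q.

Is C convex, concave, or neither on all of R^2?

convex

C is quadratic, so its Hessian is the constant matrix H = [[6, 2], [2, 4]].
det(H) = 20, tr(H) = 10.
det(H) > 0 and tr(H) > 0, so H is positive definite everywhere: convex.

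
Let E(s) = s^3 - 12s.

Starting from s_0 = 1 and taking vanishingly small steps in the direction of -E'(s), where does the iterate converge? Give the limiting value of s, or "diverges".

2

E'(s) = 3(s - 2)(s + 2), so E'(1) = -9.
Gradient descent moves in the -E' direction, i.e. s is increasing.
The nearest critical point in that direction is s = 2, where E'' = 12 > 0 (a local minimum). The iterate converges there.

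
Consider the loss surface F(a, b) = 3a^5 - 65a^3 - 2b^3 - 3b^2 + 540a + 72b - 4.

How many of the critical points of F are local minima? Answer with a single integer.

2

F separates as a function of a plus a function of b, so ∇F=0 decouples.
∂F/∂a = 15(a - 3)(a - 2)(a + 2)(a + 3) = 0 at a ∈ {-3, -2, 2, 3}; ∂F/∂b = -6(b - 3)(b + 4) = 0 at b ∈ {-4, 3}.
The Hessian is diagonal: diag(F_aa, F_bb). Second derivatives: F_aa(-3)=-450, F_aa(-2)=300, F_aa(2)=-300, F_aa(3)=450; F_bb(-4)=42, F_bb(3)=-42.
Local minima occur where both diagonal entries positive: (-2, -4), (3, -4). Count: 2.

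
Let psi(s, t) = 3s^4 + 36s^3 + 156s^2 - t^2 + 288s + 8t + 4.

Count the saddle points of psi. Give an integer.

2

psi separates as a function of s plus a function of t, so ∇psi=0 decouples.
∂psi/∂s = 12(s + 2)(s + 3)(s + 4) = 0 at s ∈ {-4, -3, -2}; ∂psi/∂t = -2(t - 4) = 0 at t ∈ {4}.
The Hessian is diagonal: diag(psi_ss, psi_tt). Second derivatives: psi_ss(-4)=24, psi_ss(-3)=-12, psi_ss(-2)=24; psi_tt(4)=-2.
Saddle points occur where the two diagonal entries have opposite signs: (-4, 4), (-2, 4). Count: 2.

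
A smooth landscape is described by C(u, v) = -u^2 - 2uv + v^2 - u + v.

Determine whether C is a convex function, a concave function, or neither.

C is quadratic, so its Hessian is the constant matrix H = [[-2, -2], [-2, 2]].
det(H) = -8, tr(H) = 0.
det(H) < 0, so H is indefinite: neither convex nor concave.

neither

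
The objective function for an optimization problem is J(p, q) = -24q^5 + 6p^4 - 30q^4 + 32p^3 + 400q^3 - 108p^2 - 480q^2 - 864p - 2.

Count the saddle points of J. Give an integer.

J separates as a function of p plus a function of q, so ∇J=0 decouples.
∂J/∂p = 24(p - 3)(p + 3)(p + 4) = 0 at p ∈ {-4, -3, 3}; ∂J/∂q = -120q(q - 2)(q - 1)(q + 4) = 0 at q ∈ {-4, 0, 1, 2}.
The Hessian is diagonal: diag(J_pp, J_qq). Second derivatives: J_pp(-4)=168, J_pp(-3)=-144, J_pp(3)=1008; J_qq(-4)=14400, J_qq(0)=-960, J_qq(1)=600, J_qq(2)=-1440.
Saddle points occur where the two diagonal entries have opposite signs: (-4, 0), (-4, 2), (-3, -4), (-3, 1), (3, 0), (3, 2). Count: 6.

6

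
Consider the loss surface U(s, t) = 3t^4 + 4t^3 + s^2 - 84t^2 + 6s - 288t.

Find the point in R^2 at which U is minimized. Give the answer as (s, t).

U(s,t) separates as P(s) + Q(t), so its minimum is min P + min Q.
P'(s) = 2s + 6 vanishes at s ∈ {-3}; Q'(t) = 12(t - 4)(t + 2)(t + 3) vanishes at t ∈ {-3, -2, 4}.
Local minima of P (where P''>0): P(-3)=-9. Local minima of Q: Q(-3)=243, Q(4)=-1472.
So the global minimum of U is P(-3) + Q(4) = -9 − 1472 = -1481, attained at (-3, 4).

(-3, 4)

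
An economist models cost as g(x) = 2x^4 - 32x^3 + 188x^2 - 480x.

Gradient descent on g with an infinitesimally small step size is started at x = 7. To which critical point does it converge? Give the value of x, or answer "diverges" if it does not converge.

g'(x) = 8(x - 5)(x - 4)(x - 3), so g'(7) = 192.
Gradient descent moves in the -g' direction, i.e. x is decreasing.
The nearest critical point in that direction is x = 5, where g'' = 16 > 0 (a local minimum). The iterate converges there.

5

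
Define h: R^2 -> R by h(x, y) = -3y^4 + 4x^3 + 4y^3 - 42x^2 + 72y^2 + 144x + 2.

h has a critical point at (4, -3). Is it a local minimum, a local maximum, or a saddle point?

saddle point

The mixed partial ∂²h/∂x∂y is 0, so the Hessian at any point is diag(h_xx, h_yy) = diag(12(2x - 7), 12(-3y^2 + 2y + 12)).
At (4, -3): H = diag(12, -252).
The eigenvalues have opposite signs, so H is indefinite: a saddle point.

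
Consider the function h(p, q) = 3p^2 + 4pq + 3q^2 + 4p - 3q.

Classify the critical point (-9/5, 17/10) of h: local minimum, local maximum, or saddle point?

local minimum

The Hessian of h is constant: H = [[6, 4], [4, 6]].
det(H) = 6·6 − 4² = 20.
det(H) > 0 and tr(H) = 12 > 0, so H is positive definite and the point is a local minimum.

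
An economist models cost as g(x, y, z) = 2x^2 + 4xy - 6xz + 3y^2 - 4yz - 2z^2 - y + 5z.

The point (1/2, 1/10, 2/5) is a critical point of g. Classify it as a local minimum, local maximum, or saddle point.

saddle point

The Hessian is constant: H = [[4, 4, -6], [4, 6, -4], [-6, -4, -4]].
Leading principal minors: Δ₁ = 4, Δ₂ = 8, Δ₃ = -120.
The minors fit neither the all-positive nor the alternating-sign pattern, so H is indefinite: a saddle point.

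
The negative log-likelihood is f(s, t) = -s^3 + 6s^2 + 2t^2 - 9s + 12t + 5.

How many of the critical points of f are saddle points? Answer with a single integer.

f separates as a function of s plus a function of t, so ∇f=0 decouples.
∂f/∂s = -3(s - 3)(s - 1) = 0 at s ∈ {1, 3}; ∂f/∂t = 4(t + 3) = 0 at t ∈ {-3}.
The Hessian is diagonal: diag(f_ss, f_tt). Second derivatives: f_ss(1)=6, f_ss(3)=-6; f_tt(-3)=4.
Saddle points occur where the two diagonal entries have opposite signs: (3, -3). Count: 1.

1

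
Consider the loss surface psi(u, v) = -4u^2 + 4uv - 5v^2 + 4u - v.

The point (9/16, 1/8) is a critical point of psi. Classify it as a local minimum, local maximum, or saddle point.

local maximum

The Hessian of psi is constant: H = [[-8, 4], [4, -10]].
det(H) = (-8)·(-10) − 4² = 64.
det(H) > 0 and tr(H) = -18 < 0, so H is negative definite and the point is a local maximum.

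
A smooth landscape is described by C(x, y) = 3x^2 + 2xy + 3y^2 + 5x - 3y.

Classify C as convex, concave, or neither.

convex

C is quadratic, so its Hessian is the constant matrix H = [[6, 2], [2, 6]].
det(H) = 32, tr(H) = 12.
det(H) > 0 and tr(H) > 0, so H is positive definite everywhere: convex.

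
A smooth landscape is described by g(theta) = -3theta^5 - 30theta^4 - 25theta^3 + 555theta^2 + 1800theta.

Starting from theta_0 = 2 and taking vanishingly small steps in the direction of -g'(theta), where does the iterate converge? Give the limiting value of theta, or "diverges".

g'(theta) = -15(theta - 3)(theta + 2)(theta + 4)(theta + 5), so g'(2) = 2520.
Gradient descent moves in the -g' direction, i.e. theta is decreasing.
The nearest critical point in that direction is theta = -2, where g'' = 450 > 0 (a local minimum). The iterate converges there.

-2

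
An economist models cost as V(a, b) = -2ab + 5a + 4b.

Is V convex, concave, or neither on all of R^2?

V is quadratic, so its Hessian is the constant matrix H = [[0, -2], [-2, 0]].
det(H) = -4, tr(H) = 0.
det(H) < 0, so H is indefinite: neither convex nor concave.

neither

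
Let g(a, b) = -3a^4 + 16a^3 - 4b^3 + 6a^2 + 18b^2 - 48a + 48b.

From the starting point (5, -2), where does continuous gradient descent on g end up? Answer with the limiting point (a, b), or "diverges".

diverges

g is separable, so gradient descent decouples: a follows -∂g/∂a, b follows -∂g/∂b.
∂g/∂a = -12(a - 4)(a - 1)(a + 1); at a=5 this is -288, so a increases.
∂g/∂b = -12(b - 4)(b + 1); at b=-2 this is -72, so b increases.
The a-coordinate has no critical point in that direction and runs off to infinity.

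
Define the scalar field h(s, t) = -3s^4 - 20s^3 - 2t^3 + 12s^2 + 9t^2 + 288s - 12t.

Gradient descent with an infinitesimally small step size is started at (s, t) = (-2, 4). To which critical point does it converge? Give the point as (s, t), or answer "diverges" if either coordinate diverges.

h is separable, so gradient descent decouples: s follows -∂h/∂s, t follows -∂h/∂t.
∂h/∂s = -12(s - 2)(s + 3)(s + 4); at s=-2 this is 96, so s decreases.
∂h/∂t = -6(t - 2)(t - 1); at t=4 this is -36, so t increases.
The t-coordinate has no critical point in that direction and runs off to infinity.

diverges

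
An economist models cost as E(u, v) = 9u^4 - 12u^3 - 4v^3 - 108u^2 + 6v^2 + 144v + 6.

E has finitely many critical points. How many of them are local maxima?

1

E separates as a function of u plus a function of v, so ∇E=0 decouples.
∂E/∂u = 36u(u - 3)(u + 2) = 0 at u ∈ {-2, 0, 3}; ∂E/∂v = -12(v - 4)(v + 3) = 0 at v ∈ {-3, 4}.
The Hessian is diagonal: diag(E_uu, E_vv). Second derivatives: E_uu(-2)=360, E_uu(0)=-216, E_uu(3)=540; E_vv(-3)=84, E_vv(4)=-84.
Local maxima occur where both diagonal entries negative: (0, 4). Count: 1.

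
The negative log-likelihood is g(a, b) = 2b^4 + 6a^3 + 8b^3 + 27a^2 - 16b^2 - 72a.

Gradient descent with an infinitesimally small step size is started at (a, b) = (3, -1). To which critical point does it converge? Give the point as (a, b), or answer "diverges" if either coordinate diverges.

g is separable, so gradient descent decouples: a follows -∂g/∂a, b follows -∂g/∂b.
∂g/∂a = 18(a - 1)(a + 4); at a=3 this is 252, so a decreases.
∂g/∂b = 8b(b - 1)(b + 4); at b=-1 this is 48, so b decreases.
a converges to its nearest critical value 1 (a local min of the a-part); b converges to -4. The iterate converges to (1, -4).

(1, -4)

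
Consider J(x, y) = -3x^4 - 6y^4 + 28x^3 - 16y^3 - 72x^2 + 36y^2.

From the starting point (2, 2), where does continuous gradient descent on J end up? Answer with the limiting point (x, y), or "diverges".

diverges

J is separable, so gradient descent decouples: x follows -∂J/∂x, y follows -∂J/∂y.
∂J/∂x = -12x(x - 4)(x - 3); at x=2 this is -48, so x increases.
∂J/∂y = -24y(y - 1)(y + 3); at y=2 this is -240, so y increases.
The y-coordinate has no critical point in that direction and runs off to infinity.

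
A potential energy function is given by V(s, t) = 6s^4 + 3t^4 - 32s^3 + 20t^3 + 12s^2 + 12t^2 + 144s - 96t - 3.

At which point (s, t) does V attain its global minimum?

(-1, 1)

V(s,t) separates as P(s) + Q(t) − 3, so its minimum is min P + min Q − 3.
P'(s) = 24(s - 3)(s - 2)(s + 1) vanishes at s ∈ {-1, 2, 3}; Q'(t) = 12(t - 1)(t + 2)(t + 4) vanishes at t ∈ {-4, -2, 1}.
Local minima of P (where P''>0): P(-1)=-94, P(3)=162. Local minima of Q: Q(-4)=64, Q(1)=-61.
So the global minimum of V is P(-1) + Q(1) − 3 = -94 − 61 − 3 = -158, attained at (-1, 1).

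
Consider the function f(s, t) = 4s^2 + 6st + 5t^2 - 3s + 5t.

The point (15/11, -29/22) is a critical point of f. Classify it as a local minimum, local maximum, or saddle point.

The Hessian of f is constant: H = [[8, 6], [6, 10]].
det(H) = 8·10 − 6² = 44.
det(H) > 0 and tr(H) = 18 > 0, so H is positive definite and the point is a local minimum.

local minimum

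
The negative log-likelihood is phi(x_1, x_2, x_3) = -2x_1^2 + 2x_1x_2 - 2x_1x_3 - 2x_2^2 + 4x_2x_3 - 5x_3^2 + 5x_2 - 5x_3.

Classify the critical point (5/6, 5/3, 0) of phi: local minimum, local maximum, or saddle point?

local maximum

The Hessian is constant: H = [[-4, 2, -2], [2, -4, 4], [-2, 4, -10]].
Leading principal minors: Δ₁ = -4, Δ₂ = 12, Δ₃ = -72.
The minors alternate sign starting negative (−, +, −), so H is negative definite: a local maximum.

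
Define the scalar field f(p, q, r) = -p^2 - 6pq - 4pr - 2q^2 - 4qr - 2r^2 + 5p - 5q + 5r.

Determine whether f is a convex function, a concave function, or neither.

f is quadratic, so its Hessian is the constant matrix H = [[-2, -6, -4], [-6, -4, -4], [-4, -4, -4]].
Leading principal minors: -2, -28, 16.
Neither pattern holds ⇒ H is indefinite ⇒ neither convex nor concave.

neither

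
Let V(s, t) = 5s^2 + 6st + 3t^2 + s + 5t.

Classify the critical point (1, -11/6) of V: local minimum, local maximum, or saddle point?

local minimum

The Hessian of V is constant: H = [[10, 6], [6, 6]].
det(H) = 10·6 − 6² = 24.
det(H) > 0 and tr(H) = 16 > 0, so H is positive definite and the point is a local minimum.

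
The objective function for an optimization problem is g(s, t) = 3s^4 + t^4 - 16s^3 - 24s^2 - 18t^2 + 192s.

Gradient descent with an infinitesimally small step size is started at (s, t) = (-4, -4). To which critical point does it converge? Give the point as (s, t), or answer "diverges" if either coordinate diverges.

g is separable, so gradient descent decouples: s follows -∂g/∂s, t follows -∂g/∂t.
∂g/∂s = 12(s - 4)(s - 2)(s + 2); at s=-4 this is -1152, so s increases.
∂g/∂t = 4t(t - 3)(t + 3); at t=-4 this is -112, so t increases.
s converges to its nearest critical value -2 (a local min of the s-part); t converges to -3. The iterate converges to (-2, -3).

(-2, -3)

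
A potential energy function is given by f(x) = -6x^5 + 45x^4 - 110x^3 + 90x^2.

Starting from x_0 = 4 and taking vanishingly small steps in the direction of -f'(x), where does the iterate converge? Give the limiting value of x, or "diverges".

f'(x) = -30x(x - 3)(x - 2)(x - 1), so f'(4) = -720.
Gradient descent moves in the -f' direction, i.e. x is increasing.
There is no critical point above x=4, and f' keeps the same sign, so the iterate runs off to +∞.

diverges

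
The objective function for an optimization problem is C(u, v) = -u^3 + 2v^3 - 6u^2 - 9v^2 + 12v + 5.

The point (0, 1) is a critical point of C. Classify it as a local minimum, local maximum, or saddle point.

local maximum

The mixed partial ∂²C/∂u∂v is 0, so the Hessian at any point is diag(C_uu, C_vv) = diag(-6(u + 2), 6(2v - 3)).
At (0, 1): H = diag(-12, -6).
Both eigenvalues are negative, so H is negative definite: a local maximum.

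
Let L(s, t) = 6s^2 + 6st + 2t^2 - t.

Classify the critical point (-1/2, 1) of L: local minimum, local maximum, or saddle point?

local minimum

The Hessian of L is constant: H = [[12, 6], [6, 4]].
det(H) = 12·4 − 6² = 12.
det(H) > 0 and tr(H) = 16 > 0, so H is positive definite and the point is a local minimum.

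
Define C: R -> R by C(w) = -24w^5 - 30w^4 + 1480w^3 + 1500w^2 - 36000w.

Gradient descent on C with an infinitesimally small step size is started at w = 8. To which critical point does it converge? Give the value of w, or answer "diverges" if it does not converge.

diverges

C'(w) = -120(w - 5)(w - 3)(w + 4)(w + 5), so C'(8) = -280800.
Gradient descent moves in the -C' direction, i.e. w is increasing.
There is no critical point above w=8, and C' keeps the same sign, so the iterate runs off to +∞.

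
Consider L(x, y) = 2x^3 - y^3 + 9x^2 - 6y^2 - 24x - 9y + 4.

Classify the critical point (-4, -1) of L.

local maximum

The mixed partial ∂²L/∂x∂y is 0, so the Hessian at any point is diag(L_xx, L_yy) = diag(6(2x + 3), -6(y + 2)).
At (-4, -1): H = diag(-30, -6).
Both eigenvalues are negative, so H is negative definite: a local maximum.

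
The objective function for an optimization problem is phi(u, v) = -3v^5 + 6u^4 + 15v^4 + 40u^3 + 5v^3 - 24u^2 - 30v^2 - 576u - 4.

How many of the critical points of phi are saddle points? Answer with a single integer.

6

phi separates as a function of u plus a function of v, so ∇phi=0 decouples.
∂phi/∂u = 24(u - 2)(u + 3)(u + 4) = 0 at u ∈ {-4, -3, 2}; ∂phi/∂v = -15v(v - 4)(v - 1)(v + 1) = 0 at v ∈ {-1, 0, 1, 4}.
The Hessian is diagonal: diag(phi_uu, phi_vv). Second derivatives: phi_uu(-4)=144, phi_uu(-3)=-120, phi_uu(2)=720; phi_vv(-1)=150, phi_vv(0)=-60, phi_vv(1)=90, phi_vv(4)=-900.
Saddle points occur where the two diagonal entries have opposite signs: (-4, 0), (-4, 4), (-3, -1), (-3, 1), (2, 0), (2, 4). Count: 6.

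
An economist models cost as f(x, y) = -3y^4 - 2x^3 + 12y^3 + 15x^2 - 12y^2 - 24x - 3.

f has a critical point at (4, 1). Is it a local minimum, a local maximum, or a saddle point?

The mixed partial ∂²f/∂x∂y is 0, so the Hessian at any point is diag(f_xx, f_yy) = diag(6(-2x + 5), 12(-3y^2 + 6y - 2)).
At (4, 1): H = diag(-18, 12).
The eigenvalues have opposite signs, so H is indefinite: a saddle point.

saddle point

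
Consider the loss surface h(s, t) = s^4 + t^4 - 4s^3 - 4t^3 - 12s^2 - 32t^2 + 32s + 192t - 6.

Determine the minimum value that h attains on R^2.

-838

h(s,t) separates as P(s) + Q(t) − 6, so its minimum is min P + min Q − 6.
P'(s) = 4(s - 4)(s - 1)(s + 2) vanishes at s ∈ {-2, 1, 4}; Q'(t) = 4(t - 4)(t - 3)(t + 4) vanishes at t ∈ {-4, 3, 4}.
Local minima of P (where P''>0): P(-2)=-64, P(4)=-64. Local minima of Q: Q(-4)=-768, Q(4)=256.
So the global minimum of h is P(-2) + Q(-4) − 6 = -64 − 768 − 6 = -838, attained at (-2, -4).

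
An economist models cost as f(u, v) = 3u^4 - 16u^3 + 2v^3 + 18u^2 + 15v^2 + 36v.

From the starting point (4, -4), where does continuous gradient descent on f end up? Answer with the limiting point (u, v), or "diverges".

diverges

f is separable, so gradient descent decouples: u follows -∂f/∂u, v follows -∂f/∂v.
∂f/∂u = 12u(u - 3)(u - 1); at u=4 this is 144, so u decreases.
∂f/∂v = 6(v + 2)(v + 3); at v=-4 this is 12, so v decreases.
The v-coordinate has no critical point in that direction and runs off to infinity.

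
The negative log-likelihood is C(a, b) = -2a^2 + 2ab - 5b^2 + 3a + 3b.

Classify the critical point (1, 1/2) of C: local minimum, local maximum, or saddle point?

local maximum

The Hessian of C is constant: H = [[-4, 2], [2, -10]].
det(H) = (-4)·(-10) − 2² = 36.
det(H) > 0 and tr(H) = -14 < 0, so H is negative definite and the point is a local maximum.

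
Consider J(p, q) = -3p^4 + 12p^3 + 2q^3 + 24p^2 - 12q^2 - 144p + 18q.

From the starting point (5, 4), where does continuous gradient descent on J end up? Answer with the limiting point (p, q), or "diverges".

J is separable, so gradient descent decouples: p follows -∂J/∂p, q follows -∂J/∂q.
∂J/∂p = -12(p - 3)(p - 2)(p + 2); at p=5 this is -504, so p increases.
∂J/∂q = 6(q - 3)(q - 1); at q=4 this is 18, so q decreases.
The p-coordinate has no critical point in that direction and runs off to infinity.

diverges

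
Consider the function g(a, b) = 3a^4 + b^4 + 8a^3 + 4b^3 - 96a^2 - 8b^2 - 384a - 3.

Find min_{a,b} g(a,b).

g(a,b) separates as P(a) + Q(b) − 3, so its minimum is min P + min Q − 3.
P'(a) = 12(a - 4)(a + 2)(a + 4) vanishes at a ∈ {-4, -2, 4}; Q'(b) = 4b(b - 1)(b + 4) vanishes at b ∈ {-4, 0, 1}.
Local minima of P (where P''>0): P(-4)=256, P(4)=-1792. Local minima of Q: Q(-4)=-128, Q(1)=-3.
So the global minimum of g is P(4) + Q(-4) − 3 = -1792 − 128 − 3 = -1923, attained at (4, -4).

-1923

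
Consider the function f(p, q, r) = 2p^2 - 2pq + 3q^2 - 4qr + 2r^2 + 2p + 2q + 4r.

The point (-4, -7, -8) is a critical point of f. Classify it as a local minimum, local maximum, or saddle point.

The Hessian is constant: H = [[4, -2, 0], [-2, 6, -4], [0, -4, 4]].
Leading principal minors: Δ₁ = 4, Δ₂ = 20, Δ₃ = 16.
All leading minors are positive, so H is positive definite: a local minimum.

local minimum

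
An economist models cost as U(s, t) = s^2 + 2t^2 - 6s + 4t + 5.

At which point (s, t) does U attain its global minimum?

(3, -1)

U(s,t) separates as P(s) + Q(t) + 5, so its minimum is min P + min Q + 5.
P'(s) = 2s - 6 vanishes at s ∈ {3}; Q'(t) = 4(t + 1) vanishes at t ∈ {-1}.
Local minima of P (where P''>0): P(3)=-9. Local minima of Q: Q(-1)=-2.
So the global minimum of U is P(3) + Q(-1) + 5 = -9 − 2 + 5 = -6, attained at (3, -1).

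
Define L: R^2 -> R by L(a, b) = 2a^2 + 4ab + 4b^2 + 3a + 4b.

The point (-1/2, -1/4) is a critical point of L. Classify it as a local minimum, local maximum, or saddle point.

local minimum

The Hessian of L is constant: H = [[4, 4], [4, 8]].
det(H) = 4·8 − 4² = 16.
det(H) > 0 and tr(H) = 12 > 0, so H is positive definite and the point is a local minimum.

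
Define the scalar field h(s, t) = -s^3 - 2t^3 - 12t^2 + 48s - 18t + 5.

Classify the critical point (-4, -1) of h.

saddle point

The mixed partial ∂²h/∂s∂t is 0, so the Hessian at any point is diag(h_ss, h_tt) = diag(-6s, -12(t + 2)).
At (-4, -1): H = diag(24, -12).
The eigenvalues have opposite signs, so H is indefinite: a saddle point.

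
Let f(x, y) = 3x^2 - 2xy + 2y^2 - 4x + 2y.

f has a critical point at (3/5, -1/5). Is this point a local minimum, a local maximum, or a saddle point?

local minimum

The Hessian of f is constant: H = [[6, -2], [-2, 4]].
det(H) = 6·4 − (-2)² = 20.
det(H) > 0 and tr(H) = 10 > 0, so H is positive definite and the point is a local minimum.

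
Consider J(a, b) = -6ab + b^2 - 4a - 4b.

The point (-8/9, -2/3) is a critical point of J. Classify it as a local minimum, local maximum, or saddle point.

saddle point

The Hessian of J is constant: H = [[0, -6], [-6, 2]].
det(H) = 0·2 − (-6)² = -36.
Since det(H) < 0, H is indefinite and the critical point is a saddle point.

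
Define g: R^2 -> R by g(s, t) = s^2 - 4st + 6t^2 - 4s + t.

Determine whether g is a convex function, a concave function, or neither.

g is quadratic, so its Hessian is the constant matrix H = [[2, -4], [-4, 12]].
det(H) = 8, tr(H) = 14.
det(H) > 0 and tr(H) > 0, so H is positive definite everywhere: convex.

convex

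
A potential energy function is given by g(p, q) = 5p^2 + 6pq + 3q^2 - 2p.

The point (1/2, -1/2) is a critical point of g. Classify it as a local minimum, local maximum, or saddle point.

The Hessian of g is constant: H = [[10, 6], [6, 6]].
det(H) = 10·6 − 6² = 24.
det(H) > 0 and tr(H) = 16 > 0, so H is positive definite and the point is a local minimum.

local minimum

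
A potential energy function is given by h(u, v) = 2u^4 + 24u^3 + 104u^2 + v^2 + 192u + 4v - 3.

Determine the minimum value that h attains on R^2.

-135

h(u,v) separates as P(u) + Q(v) − 3, so its minimum is min P + min Q − 3.
P'(u) = 8(u + 2)(u + 3)(u + 4) vanishes at u ∈ {-4, -3, -2}; Q'(v) = 2v + 4 vanishes at v ∈ {-2}.
Local minima of P (where P''>0): P(-4)=-128, P(-2)=-128. Local minima of Q: Q(-2)=-4.
So the global minimum of h is P(-4) + Q(-2) − 3 = -128 − 4 − 3 = -135, attained at (-4, -2).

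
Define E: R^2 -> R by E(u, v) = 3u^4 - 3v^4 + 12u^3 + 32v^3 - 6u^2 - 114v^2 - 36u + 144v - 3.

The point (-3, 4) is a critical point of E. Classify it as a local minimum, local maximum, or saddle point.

saddle point

The mixed partial ∂²E/∂u∂v is 0, so the Hessian at any point is diag(E_uu, E_vv) = diag(12(3u^2 + 6u - 1), 12(-3v^2 + 16v - 19)).
At (-3, 4): H = diag(96, -36).
The eigenvalues have opposite signs, so H is indefinite: a saddle point.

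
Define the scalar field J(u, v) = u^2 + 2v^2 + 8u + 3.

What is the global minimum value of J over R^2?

J(u,v) separates as P(u) + Q(v) + 3, so its minimum is min P + min Q + 3.
P'(u) = 2u + 8 vanishes at u ∈ {-4}; Q'(v) = 4v vanishes at v ∈ {0}.
Local minima of P (where P''>0): P(-4)=-16. Local minima of Q: Q(0)=0.
So the global minimum of J is P(-4) + Q(0) + 3 = -16 + 0 + 3 = -13, attained at (-4, 0).

-13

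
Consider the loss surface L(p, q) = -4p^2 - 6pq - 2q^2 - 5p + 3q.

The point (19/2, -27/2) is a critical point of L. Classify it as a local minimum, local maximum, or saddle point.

The Hessian of L is constant: H = [[-8, -6], [-6, -4]].
det(H) = (-8)·(-4) − (-6)² = -4.
Since det(H) < 0, H is indefinite and the critical point is a saddle point.

saddle point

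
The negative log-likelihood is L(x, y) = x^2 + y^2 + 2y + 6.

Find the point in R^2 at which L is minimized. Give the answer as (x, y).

L(x,y) separates as P(x) + Q(y) + 6, so its minimum is min P + min Q + 6.
P'(x) = 2x vanishes at x ∈ {0}; Q'(y) = 2y + 2 vanishes at y ∈ {-1}.
Local minima of P (where P''>0): P(0)=0. Local minima of Q: Q(-1)=-1.
So the global minimum of L is P(0) + Q(-1) + 6 = 0 − 1 + 6 = 5, attained at (0, -1).

(0, -1)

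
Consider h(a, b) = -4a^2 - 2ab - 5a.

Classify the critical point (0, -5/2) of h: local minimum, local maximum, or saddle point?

The Hessian of h is constant: H = [[-8, -2], [-2, 0]].
det(H) = (-8)·0 − (-2)² = -4.
Since det(H) < 0, H is indefinite and the critical point is a saddle point.

saddle point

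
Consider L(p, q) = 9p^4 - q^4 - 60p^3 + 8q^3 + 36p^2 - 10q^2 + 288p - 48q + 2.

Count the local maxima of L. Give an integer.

L separates as a function of p plus a function of q, so ∇L=0 decouples.
∂L/∂p = 36(p - 4)(p - 2)(p + 1) = 0 at p ∈ {-1, 2, 4}; ∂L/∂q = -4(q - 4)(q - 3)(q + 1) = 0 at q ∈ {-1, 3, 4}.
The Hessian is diagonal: diag(L_pp, L_qq). Second derivatives: L_pp(-1)=540, L_pp(2)=-216, L_pp(4)=360; L_qq(-1)=-80, L_qq(3)=16, L_qq(4)=-20.
Local maxima occur where both diagonal entries negative: (2, -1), (2, 4). Count: 2.

2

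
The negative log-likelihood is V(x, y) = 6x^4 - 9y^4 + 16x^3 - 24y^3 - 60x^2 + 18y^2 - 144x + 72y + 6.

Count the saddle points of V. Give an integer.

5

V separates as a function of x plus a function of y, so ∇V=0 decouples.
∂V/∂x = 24(x - 2)(x + 1)(x + 3) = 0 at x ∈ {-3, -1, 2}; ∂V/∂y = -36(y - 1)(y + 1)(y + 2) = 0 at y ∈ {-2, -1, 1}.
The Hessian is diagonal: diag(V_xx, V_yy). Second derivatives: V_xx(-3)=240, V_xx(-1)=-144, V_xx(2)=360; V_yy(-2)=-108, V_yy(-1)=72, V_yy(1)=-216.
Saddle points occur where the two diagonal entries have opposite signs: (-3, -2), (-3, 1), (-1, -1), (2, -2), (2, 1). Count: 5.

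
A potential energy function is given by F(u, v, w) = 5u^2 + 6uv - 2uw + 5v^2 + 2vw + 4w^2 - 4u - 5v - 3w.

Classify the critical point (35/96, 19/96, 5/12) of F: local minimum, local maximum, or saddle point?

The Hessian is constant: H = [[10, 6, -2], [6, 10, 2], [-2, 2, 8]].
Leading principal minors: Δ₁ = 10, Δ₂ = 64, Δ₃ = 384.
All leading minors are positive, so H is positive definite: a local minimum.

local minimum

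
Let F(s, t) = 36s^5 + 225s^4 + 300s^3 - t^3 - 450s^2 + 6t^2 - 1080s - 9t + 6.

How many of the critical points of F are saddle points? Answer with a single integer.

F separates as a function of s plus a function of t, so ∇F=0 decouples.
∂F/∂s = 180(s - 1)(s + 1)(s + 2)(s + 3) = 0 at s ∈ {-3, -2, -1, 1}; ∂F/∂t = -3(t - 3)(t - 1) = 0 at t ∈ {1, 3}.
The Hessian is diagonal: diag(F_ss, F_tt). Second derivatives: F_ss(-3)=-1440, F_ss(-2)=540, F_ss(-1)=-720, F_ss(1)=4320; F_tt(1)=6, F_tt(3)=-6.
Saddle points occur where the two diagonal entries have opposite signs: (-3, 1), (-2, 3), (-1, 1), (1, 3). Count: 4.

4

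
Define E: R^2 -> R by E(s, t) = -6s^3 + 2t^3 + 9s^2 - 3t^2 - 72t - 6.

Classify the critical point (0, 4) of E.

local minimum

The mixed partial ∂²E/∂s∂t is 0, so the Hessian at any point is diag(E_ss, E_tt) = diag(18(-2s + 1), 6(2t - 1)).
At (0, 4): H = diag(18, 42).
Both eigenvalues are positive, so H is positive definite: a local minimum.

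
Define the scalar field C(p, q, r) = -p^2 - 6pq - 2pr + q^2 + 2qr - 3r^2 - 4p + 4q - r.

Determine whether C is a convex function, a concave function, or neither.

neither

C is quadratic, so its Hessian is the constant matrix H = [[-2, -6, -2], [-6, 2, 2], [-2, 2, -6]].
Leading principal minors: -2, -40, 288.
Neither pattern holds ⇒ H is indefinite ⇒ neither convex nor concave.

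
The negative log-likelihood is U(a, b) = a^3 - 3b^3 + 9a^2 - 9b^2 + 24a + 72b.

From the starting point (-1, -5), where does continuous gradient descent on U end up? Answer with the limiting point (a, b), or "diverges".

U is separable, so gradient descent decouples: a follows -∂U/∂a, b follows -∂U/∂b.
∂U/∂a = 3(a + 2)(a + 4); at a=-1 this is 9, so a decreases.
∂U/∂b = -9(b - 2)(b + 4); at b=-5 this is -63, so b increases.
a converges to its nearest critical value -2 (a local min of the a-part); b converges to -4. The iterate converges to (-2, -4).

(-2, -4)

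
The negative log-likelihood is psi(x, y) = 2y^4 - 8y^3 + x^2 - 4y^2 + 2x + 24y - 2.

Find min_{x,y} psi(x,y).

psi(x,y) separates as P(x) + Q(y) − 2, so its minimum is min P + min Q − 2.
P'(x) = 2x + 2 vanishes at x ∈ {-1}; Q'(y) = 8(y - 3)(y - 1)(y + 1) vanishes at y ∈ {-1, 1, 3}.
Local minima of P (where P''>0): P(-1)=-1. Local minima of Q: Q(-1)=-18, Q(3)=-18.
So the global minimum of psi is P(-1) + Q(-1) − 2 = -1 − 18 − 2 = -21, attained at (-1, -1).

-21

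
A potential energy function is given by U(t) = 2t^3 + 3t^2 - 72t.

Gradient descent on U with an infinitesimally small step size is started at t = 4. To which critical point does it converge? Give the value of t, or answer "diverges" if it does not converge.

3

U'(t) = 6(t - 3)(t + 4), so U'(4) = 48.
Gradient descent moves in the -U' direction, i.e. t is decreasing.
The nearest critical point in that direction is t = 3, where U'' = 42 > 0 (a local minimum). The iterate converges there.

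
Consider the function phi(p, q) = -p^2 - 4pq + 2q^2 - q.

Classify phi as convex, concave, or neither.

neither

phi is quadratic, so its Hessian is the constant matrix H = [[-2, -4], [-4, 4]].
det(H) = -24, tr(H) = 2.
det(H) < 0, so H is indefinite: neither convex nor concave.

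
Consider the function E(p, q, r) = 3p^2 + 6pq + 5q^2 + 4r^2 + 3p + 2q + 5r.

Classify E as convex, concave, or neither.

convex

E is quadratic, so its Hessian is the constant matrix H = [[6, 6, 0], [6, 10, 0], [0, 0, 8]].
Leading principal minors: 6, 24, 192.
All positive ⇒ H ≻ 0 ⇒ convex.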